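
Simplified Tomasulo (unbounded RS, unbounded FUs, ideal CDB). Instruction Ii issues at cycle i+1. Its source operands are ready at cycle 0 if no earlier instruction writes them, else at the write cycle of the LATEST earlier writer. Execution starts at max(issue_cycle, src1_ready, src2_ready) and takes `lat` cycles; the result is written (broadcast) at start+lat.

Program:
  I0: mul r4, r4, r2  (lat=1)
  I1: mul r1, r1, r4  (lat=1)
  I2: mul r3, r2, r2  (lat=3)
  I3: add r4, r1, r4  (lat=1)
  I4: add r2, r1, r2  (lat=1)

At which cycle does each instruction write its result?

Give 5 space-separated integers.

I0 mul r4: issue@1 deps=(None,None) exec_start@1 write@2
I1 mul r1: issue@2 deps=(None,0) exec_start@2 write@3
I2 mul r3: issue@3 deps=(None,None) exec_start@3 write@6
I3 add r4: issue@4 deps=(1,0) exec_start@4 write@5
I4 add r2: issue@5 deps=(1,None) exec_start@5 write@6

Answer: 2 3 6 5 6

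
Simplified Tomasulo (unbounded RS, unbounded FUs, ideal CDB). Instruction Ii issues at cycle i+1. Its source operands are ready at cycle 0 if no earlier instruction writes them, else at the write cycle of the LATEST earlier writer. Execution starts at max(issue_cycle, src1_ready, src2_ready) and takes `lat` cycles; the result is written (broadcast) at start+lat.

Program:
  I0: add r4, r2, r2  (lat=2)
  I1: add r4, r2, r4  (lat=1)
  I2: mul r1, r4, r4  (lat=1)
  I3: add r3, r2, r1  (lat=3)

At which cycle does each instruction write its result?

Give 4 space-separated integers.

Answer: 3 4 5 8

Derivation:
I0 add r4: issue@1 deps=(None,None) exec_start@1 write@3
I1 add r4: issue@2 deps=(None,0) exec_start@3 write@4
I2 mul r1: issue@3 deps=(1,1) exec_start@4 write@5
I3 add r3: issue@4 deps=(None,2) exec_start@5 write@8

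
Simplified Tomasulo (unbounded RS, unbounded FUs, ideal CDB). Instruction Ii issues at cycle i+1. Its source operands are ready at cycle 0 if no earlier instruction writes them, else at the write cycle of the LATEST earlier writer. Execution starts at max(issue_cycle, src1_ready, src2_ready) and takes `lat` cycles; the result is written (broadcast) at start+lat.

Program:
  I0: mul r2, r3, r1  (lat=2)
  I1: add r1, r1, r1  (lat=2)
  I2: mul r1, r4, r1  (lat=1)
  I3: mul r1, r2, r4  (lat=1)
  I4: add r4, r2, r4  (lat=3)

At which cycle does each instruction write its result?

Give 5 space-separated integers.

I0 mul r2: issue@1 deps=(None,None) exec_start@1 write@3
I1 add r1: issue@2 deps=(None,None) exec_start@2 write@4
I2 mul r1: issue@3 deps=(None,1) exec_start@4 write@5
I3 mul r1: issue@4 deps=(0,None) exec_start@4 write@5
I4 add r4: issue@5 deps=(0,None) exec_start@5 write@8

Answer: 3 4 5 5 8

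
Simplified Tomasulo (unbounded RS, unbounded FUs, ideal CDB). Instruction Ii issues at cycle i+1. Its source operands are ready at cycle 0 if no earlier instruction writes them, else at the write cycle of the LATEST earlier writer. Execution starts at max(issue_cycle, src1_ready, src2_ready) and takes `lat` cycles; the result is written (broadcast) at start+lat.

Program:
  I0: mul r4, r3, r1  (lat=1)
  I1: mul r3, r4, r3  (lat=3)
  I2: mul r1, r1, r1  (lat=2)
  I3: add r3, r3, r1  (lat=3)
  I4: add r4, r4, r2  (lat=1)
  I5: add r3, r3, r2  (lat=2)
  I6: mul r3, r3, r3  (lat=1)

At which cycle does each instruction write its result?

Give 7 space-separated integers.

Answer: 2 5 5 8 6 10 11

Derivation:
I0 mul r4: issue@1 deps=(None,None) exec_start@1 write@2
I1 mul r3: issue@2 deps=(0,None) exec_start@2 write@5
I2 mul r1: issue@3 deps=(None,None) exec_start@3 write@5
I3 add r3: issue@4 deps=(1,2) exec_start@5 write@8
I4 add r4: issue@5 deps=(0,None) exec_start@5 write@6
I5 add r3: issue@6 deps=(3,None) exec_start@8 write@10
I6 mul r3: issue@7 deps=(5,5) exec_start@10 write@11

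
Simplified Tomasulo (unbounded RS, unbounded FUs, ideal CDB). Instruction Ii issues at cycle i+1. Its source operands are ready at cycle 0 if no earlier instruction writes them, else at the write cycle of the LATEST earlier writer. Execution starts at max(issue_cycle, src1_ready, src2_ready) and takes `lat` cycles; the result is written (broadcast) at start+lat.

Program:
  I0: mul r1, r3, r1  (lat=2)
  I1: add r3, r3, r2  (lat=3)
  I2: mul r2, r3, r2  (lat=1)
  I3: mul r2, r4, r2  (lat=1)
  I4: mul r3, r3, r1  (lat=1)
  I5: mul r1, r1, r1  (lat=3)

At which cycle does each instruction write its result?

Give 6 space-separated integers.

I0 mul r1: issue@1 deps=(None,None) exec_start@1 write@3
I1 add r3: issue@2 deps=(None,None) exec_start@2 write@5
I2 mul r2: issue@3 deps=(1,None) exec_start@5 write@6
I3 mul r2: issue@4 deps=(None,2) exec_start@6 write@7
I4 mul r3: issue@5 deps=(1,0) exec_start@5 write@6
I5 mul r1: issue@6 deps=(0,0) exec_start@6 write@9

Answer: 3 5 6 7 6 9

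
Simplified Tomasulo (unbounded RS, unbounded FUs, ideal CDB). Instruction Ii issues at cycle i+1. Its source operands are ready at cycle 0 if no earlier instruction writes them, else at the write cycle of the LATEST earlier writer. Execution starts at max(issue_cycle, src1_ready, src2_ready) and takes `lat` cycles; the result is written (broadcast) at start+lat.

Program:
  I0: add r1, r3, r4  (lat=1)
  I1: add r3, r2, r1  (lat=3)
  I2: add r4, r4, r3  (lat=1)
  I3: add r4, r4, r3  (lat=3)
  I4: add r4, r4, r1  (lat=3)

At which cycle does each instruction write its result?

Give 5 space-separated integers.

Answer: 2 5 6 9 12

Derivation:
I0 add r1: issue@1 deps=(None,None) exec_start@1 write@2
I1 add r3: issue@2 deps=(None,0) exec_start@2 write@5
I2 add r4: issue@3 deps=(None,1) exec_start@5 write@6
I3 add r4: issue@4 deps=(2,1) exec_start@6 write@9
I4 add r4: issue@5 deps=(3,0) exec_start@9 write@12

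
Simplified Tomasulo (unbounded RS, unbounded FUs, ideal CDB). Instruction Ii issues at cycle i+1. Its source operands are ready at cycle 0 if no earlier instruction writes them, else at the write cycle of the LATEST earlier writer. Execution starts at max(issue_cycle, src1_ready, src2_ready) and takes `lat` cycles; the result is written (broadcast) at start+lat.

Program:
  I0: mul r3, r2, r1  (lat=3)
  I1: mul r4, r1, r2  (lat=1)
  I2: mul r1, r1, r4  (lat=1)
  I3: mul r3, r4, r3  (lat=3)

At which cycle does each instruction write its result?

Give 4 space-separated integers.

Answer: 4 3 4 7

Derivation:
I0 mul r3: issue@1 deps=(None,None) exec_start@1 write@4
I1 mul r4: issue@2 deps=(None,None) exec_start@2 write@3
I2 mul r1: issue@3 deps=(None,1) exec_start@3 write@4
I3 mul r3: issue@4 deps=(1,0) exec_start@4 write@7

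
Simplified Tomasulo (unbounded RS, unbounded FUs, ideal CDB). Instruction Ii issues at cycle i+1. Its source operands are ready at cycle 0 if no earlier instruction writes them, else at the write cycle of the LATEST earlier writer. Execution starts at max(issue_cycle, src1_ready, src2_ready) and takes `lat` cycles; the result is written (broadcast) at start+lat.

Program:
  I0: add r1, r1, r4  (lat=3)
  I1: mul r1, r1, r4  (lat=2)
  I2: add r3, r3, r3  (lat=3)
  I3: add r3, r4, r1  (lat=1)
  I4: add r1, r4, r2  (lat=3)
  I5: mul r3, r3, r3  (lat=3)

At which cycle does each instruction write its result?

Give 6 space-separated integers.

Answer: 4 6 6 7 8 10

Derivation:
I0 add r1: issue@1 deps=(None,None) exec_start@1 write@4
I1 mul r1: issue@2 deps=(0,None) exec_start@4 write@6
I2 add r3: issue@3 deps=(None,None) exec_start@3 write@6
I3 add r3: issue@4 deps=(None,1) exec_start@6 write@7
I4 add r1: issue@5 deps=(None,None) exec_start@5 write@8
I5 mul r3: issue@6 deps=(3,3) exec_start@7 write@10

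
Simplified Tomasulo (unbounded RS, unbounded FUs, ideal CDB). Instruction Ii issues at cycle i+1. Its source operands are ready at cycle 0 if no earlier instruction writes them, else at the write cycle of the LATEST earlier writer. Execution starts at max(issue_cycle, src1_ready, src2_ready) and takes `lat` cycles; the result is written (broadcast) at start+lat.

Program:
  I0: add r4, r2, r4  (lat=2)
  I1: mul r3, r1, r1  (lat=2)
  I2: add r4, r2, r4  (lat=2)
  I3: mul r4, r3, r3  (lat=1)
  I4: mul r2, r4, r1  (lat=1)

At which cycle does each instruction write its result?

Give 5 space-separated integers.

Answer: 3 4 5 5 6

Derivation:
I0 add r4: issue@1 deps=(None,None) exec_start@1 write@3
I1 mul r3: issue@2 deps=(None,None) exec_start@2 write@4
I2 add r4: issue@3 deps=(None,0) exec_start@3 write@5
I3 mul r4: issue@4 deps=(1,1) exec_start@4 write@5
I4 mul r2: issue@5 deps=(3,None) exec_start@5 write@6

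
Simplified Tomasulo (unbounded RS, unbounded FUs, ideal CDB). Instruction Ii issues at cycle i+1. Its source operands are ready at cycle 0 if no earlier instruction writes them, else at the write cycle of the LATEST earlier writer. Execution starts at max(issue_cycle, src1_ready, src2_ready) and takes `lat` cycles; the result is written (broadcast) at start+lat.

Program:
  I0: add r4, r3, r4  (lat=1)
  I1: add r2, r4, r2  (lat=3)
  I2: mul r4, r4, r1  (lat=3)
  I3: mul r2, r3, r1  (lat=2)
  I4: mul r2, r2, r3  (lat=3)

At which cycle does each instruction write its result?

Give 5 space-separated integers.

I0 add r4: issue@1 deps=(None,None) exec_start@1 write@2
I1 add r2: issue@2 deps=(0,None) exec_start@2 write@5
I2 mul r4: issue@3 deps=(0,None) exec_start@3 write@6
I3 mul r2: issue@4 deps=(None,None) exec_start@4 write@6
I4 mul r2: issue@5 deps=(3,None) exec_start@6 write@9

Answer: 2 5 6 6 9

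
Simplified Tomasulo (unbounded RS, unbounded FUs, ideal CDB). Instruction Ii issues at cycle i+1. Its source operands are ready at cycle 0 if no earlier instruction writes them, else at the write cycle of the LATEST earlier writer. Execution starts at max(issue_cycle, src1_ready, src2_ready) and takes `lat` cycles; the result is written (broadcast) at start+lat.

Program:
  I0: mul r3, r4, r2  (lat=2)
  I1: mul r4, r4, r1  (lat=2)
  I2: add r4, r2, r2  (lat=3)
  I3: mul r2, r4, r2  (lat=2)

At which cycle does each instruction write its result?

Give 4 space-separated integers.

I0 mul r3: issue@1 deps=(None,None) exec_start@1 write@3
I1 mul r4: issue@2 deps=(None,None) exec_start@2 write@4
I2 add r4: issue@3 deps=(None,None) exec_start@3 write@6
I3 mul r2: issue@4 deps=(2,None) exec_start@6 write@8

Answer: 3 4 6 8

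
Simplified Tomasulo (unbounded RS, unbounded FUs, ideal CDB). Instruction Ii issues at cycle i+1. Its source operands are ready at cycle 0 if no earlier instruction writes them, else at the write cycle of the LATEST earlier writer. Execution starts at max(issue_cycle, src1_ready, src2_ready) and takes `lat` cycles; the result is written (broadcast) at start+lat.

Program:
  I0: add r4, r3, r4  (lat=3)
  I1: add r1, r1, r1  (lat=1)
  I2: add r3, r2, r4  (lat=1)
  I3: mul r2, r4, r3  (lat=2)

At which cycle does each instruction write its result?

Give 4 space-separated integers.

I0 add r4: issue@1 deps=(None,None) exec_start@1 write@4
I1 add r1: issue@2 deps=(None,None) exec_start@2 write@3
I2 add r3: issue@3 deps=(None,0) exec_start@4 write@5
I3 mul r2: issue@4 deps=(0,2) exec_start@5 write@7

Answer: 4 3 5 7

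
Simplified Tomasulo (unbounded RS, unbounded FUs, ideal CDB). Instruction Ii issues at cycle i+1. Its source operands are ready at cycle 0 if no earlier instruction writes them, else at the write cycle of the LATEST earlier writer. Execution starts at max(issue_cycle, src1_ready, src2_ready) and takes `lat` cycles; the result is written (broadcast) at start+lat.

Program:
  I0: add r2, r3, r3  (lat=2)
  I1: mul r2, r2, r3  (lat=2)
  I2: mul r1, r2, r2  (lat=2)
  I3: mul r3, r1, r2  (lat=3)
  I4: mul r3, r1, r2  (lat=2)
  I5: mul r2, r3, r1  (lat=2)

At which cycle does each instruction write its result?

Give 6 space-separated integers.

Answer: 3 5 7 10 9 11

Derivation:
I0 add r2: issue@1 deps=(None,None) exec_start@1 write@3
I1 mul r2: issue@2 deps=(0,None) exec_start@3 write@5
I2 mul r1: issue@3 deps=(1,1) exec_start@5 write@7
I3 mul r3: issue@4 deps=(2,1) exec_start@7 write@10
I4 mul r3: issue@5 deps=(2,1) exec_start@7 write@9
I5 mul r2: issue@6 deps=(4,2) exec_start@9 write@11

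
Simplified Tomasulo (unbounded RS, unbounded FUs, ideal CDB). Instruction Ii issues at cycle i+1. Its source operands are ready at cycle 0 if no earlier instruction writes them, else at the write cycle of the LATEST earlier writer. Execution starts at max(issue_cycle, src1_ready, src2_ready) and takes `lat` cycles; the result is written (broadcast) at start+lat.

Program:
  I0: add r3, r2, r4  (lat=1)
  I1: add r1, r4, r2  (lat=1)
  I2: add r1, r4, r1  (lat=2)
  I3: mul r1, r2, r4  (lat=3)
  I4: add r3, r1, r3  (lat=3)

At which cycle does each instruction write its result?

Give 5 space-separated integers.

I0 add r3: issue@1 deps=(None,None) exec_start@1 write@2
I1 add r1: issue@2 deps=(None,None) exec_start@2 write@3
I2 add r1: issue@3 deps=(None,1) exec_start@3 write@5
I3 mul r1: issue@4 deps=(None,None) exec_start@4 write@7
I4 add r3: issue@5 deps=(3,0) exec_start@7 write@10

Answer: 2 3 5 7 10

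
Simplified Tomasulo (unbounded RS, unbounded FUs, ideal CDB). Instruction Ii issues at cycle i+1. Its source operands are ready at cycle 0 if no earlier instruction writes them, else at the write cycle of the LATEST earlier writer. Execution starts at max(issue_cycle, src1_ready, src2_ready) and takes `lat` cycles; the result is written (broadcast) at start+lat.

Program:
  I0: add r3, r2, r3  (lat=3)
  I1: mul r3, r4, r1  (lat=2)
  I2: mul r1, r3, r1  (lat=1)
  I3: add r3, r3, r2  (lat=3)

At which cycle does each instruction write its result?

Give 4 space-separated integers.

I0 add r3: issue@1 deps=(None,None) exec_start@1 write@4
I1 mul r3: issue@2 deps=(None,None) exec_start@2 write@4
I2 mul r1: issue@3 deps=(1,None) exec_start@4 write@5
I3 add r3: issue@4 deps=(1,None) exec_start@4 write@7

Answer: 4 4 5 7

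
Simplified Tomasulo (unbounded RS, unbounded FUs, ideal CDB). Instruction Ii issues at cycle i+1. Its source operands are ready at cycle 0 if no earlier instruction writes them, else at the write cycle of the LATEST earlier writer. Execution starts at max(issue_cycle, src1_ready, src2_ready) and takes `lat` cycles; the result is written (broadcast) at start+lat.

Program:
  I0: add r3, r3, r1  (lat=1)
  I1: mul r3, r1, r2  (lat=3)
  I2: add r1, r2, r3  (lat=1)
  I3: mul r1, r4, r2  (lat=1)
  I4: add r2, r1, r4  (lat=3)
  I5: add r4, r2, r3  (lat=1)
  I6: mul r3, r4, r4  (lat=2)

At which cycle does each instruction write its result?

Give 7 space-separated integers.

I0 add r3: issue@1 deps=(None,None) exec_start@1 write@2
I1 mul r3: issue@2 deps=(None,None) exec_start@2 write@5
I2 add r1: issue@3 deps=(None,1) exec_start@5 write@6
I3 mul r1: issue@4 deps=(None,None) exec_start@4 write@5
I4 add r2: issue@5 deps=(3,None) exec_start@5 write@8
I5 add r4: issue@6 deps=(4,1) exec_start@8 write@9
I6 mul r3: issue@7 deps=(5,5) exec_start@9 write@11

Answer: 2 5 6 5 8 9 11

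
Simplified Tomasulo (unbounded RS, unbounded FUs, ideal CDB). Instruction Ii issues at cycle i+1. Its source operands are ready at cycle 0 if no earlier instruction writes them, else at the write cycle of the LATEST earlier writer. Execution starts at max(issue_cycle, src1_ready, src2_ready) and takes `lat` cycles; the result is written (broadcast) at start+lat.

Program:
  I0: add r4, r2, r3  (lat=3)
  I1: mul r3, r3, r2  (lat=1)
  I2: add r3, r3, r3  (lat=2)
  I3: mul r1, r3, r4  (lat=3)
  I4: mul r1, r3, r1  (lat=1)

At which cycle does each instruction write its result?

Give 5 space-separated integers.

Answer: 4 3 5 8 9

Derivation:
I0 add r4: issue@1 deps=(None,None) exec_start@1 write@4
I1 mul r3: issue@2 deps=(None,None) exec_start@2 write@3
I2 add r3: issue@3 deps=(1,1) exec_start@3 write@5
I3 mul r1: issue@4 deps=(2,0) exec_start@5 write@8
I4 mul r1: issue@5 deps=(2,3) exec_start@8 write@9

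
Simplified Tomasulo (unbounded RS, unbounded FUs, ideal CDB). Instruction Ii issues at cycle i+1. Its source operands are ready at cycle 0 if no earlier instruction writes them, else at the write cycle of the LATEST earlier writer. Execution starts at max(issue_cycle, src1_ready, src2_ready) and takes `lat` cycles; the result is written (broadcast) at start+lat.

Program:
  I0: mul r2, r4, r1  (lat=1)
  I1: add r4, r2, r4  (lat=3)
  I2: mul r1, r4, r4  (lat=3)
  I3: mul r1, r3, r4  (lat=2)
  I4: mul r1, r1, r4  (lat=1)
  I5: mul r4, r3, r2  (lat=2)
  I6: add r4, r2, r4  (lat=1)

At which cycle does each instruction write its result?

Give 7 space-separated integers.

Answer: 2 5 8 7 8 8 9

Derivation:
I0 mul r2: issue@1 deps=(None,None) exec_start@1 write@2
I1 add r4: issue@2 deps=(0,None) exec_start@2 write@5
I2 mul r1: issue@3 deps=(1,1) exec_start@5 write@8
I3 mul r1: issue@4 deps=(None,1) exec_start@5 write@7
I4 mul r1: issue@5 deps=(3,1) exec_start@7 write@8
I5 mul r4: issue@6 deps=(None,0) exec_start@6 write@8
I6 add r4: issue@7 deps=(0,5) exec_start@8 write@9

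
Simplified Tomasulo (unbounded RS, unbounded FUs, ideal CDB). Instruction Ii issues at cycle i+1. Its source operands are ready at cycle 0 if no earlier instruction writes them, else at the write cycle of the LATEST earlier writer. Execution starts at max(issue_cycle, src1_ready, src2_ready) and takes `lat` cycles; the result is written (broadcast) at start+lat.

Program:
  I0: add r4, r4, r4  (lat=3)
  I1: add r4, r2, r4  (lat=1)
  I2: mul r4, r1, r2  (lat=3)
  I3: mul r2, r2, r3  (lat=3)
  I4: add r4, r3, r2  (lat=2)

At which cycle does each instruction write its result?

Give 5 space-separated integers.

Answer: 4 5 6 7 9

Derivation:
I0 add r4: issue@1 deps=(None,None) exec_start@1 write@4
I1 add r4: issue@2 deps=(None,0) exec_start@4 write@5
I2 mul r4: issue@3 deps=(None,None) exec_start@3 write@6
I3 mul r2: issue@4 deps=(None,None) exec_start@4 write@7
I4 add r4: issue@5 deps=(None,3) exec_start@7 write@9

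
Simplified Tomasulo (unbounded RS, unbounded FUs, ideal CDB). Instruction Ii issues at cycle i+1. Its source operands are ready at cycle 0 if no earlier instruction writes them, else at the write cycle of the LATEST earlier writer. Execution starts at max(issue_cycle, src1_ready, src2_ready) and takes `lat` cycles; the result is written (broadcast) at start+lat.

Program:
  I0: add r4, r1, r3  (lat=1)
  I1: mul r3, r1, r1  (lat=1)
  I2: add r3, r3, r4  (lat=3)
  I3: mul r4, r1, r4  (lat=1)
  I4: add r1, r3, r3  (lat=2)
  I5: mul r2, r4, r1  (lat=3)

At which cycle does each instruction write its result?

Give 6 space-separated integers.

I0 add r4: issue@1 deps=(None,None) exec_start@1 write@2
I1 mul r3: issue@2 deps=(None,None) exec_start@2 write@3
I2 add r3: issue@3 deps=(1,0) exec_start@3 write@6
I3 mul r4: issue@4 deps=(None,0) exec_start@4 write@5
I4 add r1: issue@5 deps=(2,2) exec_start@6 write@8
I5 mul r2: issue@6 deps=(3,4) exec_start@8 write@11

Answer: 2 3 6 5 8 11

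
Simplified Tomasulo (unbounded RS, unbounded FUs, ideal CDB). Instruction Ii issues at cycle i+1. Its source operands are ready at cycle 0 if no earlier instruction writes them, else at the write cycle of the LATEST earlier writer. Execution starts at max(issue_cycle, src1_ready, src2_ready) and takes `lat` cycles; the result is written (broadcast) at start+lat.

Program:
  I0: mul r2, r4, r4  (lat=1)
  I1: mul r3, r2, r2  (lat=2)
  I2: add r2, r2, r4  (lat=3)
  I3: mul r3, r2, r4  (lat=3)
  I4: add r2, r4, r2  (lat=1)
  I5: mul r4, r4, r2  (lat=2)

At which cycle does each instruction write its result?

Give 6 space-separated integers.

I0 mul r2: issue@1 deps=(None,None) exec_start@1 write@2
I1 mul r3: issue@2 deps=(0,0) exec_start@2 write@4
I2 add r2: issue@3 deps=(0,None) exec_start@3 write@6
I3 mul r3: issue@4 deps=(2,None) exec_start@6 write@9
I4 add r2: issue@5 deps=(None,2) exec_start@6 write@7
I5 mul r4: issue@6 deps=(None,4) exec_start@7 write@9

Answer: 2 4 6 9 7 9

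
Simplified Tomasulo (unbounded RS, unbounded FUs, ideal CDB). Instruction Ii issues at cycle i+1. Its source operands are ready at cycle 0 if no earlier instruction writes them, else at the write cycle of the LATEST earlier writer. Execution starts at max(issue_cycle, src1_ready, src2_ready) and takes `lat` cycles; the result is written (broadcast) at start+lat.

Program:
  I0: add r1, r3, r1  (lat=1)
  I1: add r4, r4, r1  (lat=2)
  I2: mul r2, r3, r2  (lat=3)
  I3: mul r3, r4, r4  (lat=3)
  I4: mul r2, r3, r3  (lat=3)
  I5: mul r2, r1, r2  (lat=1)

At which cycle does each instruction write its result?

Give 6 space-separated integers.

I0 add r1: issue@1 deps=(None,None) exec_start@1 write@2
I1 add r4: issue@2 deps=(None,0) exec_start@2 write@4
I2 mul r2: issue@3 deps=(None,None) exec_start@3 write@6
I3 mul r3: issue@4 deps=(1,1) exec_start@4 write@7
I4 mul r2: issue@5 deps=(3,3) exec_start@7 write@10
I5 mul r2: issue@6 deps=(0,4) exec_start@10 write@11

Answer: 2 4 6 7 10 11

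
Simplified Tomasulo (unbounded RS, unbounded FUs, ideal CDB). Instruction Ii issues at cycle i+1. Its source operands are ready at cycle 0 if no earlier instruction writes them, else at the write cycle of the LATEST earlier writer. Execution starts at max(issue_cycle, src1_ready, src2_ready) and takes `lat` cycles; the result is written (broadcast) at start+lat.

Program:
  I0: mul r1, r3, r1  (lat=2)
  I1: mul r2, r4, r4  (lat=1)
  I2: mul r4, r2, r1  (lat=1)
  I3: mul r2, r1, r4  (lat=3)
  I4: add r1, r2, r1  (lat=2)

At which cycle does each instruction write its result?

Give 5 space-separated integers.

I0 mul r1: issue@1 deps=(None,None) exec_start@1 write@3
I1 mul r2: issue@2 deps=(None,None) exec_start@2 write@3
I2 mul r4: issue@3 deps=(1,0) exec_start@3 write@4
I3 mul r2: issue@4 deps=(0,2) exec_start@4 write@7
I4 add r1: issue@5 deps=(3,0) exec_start@7 write@9

Answer: 3 3 4 7 9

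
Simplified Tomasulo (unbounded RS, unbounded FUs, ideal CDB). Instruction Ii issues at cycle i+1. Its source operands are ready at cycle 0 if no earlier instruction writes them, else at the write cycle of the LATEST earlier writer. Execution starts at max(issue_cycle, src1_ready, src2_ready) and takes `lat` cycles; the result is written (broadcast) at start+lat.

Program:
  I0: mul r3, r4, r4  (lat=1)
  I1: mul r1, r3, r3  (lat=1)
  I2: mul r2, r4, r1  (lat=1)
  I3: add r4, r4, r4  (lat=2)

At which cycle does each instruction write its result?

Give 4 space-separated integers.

I0 mul r3: issue@1 deps=(None,None) exec_start@1 write@2
I1 mul r1: issue@2 deps=(0,0) exec_start@2 write@3
I2 mul r2: issue@3 deps=(None,1) exec_start@3 write@4
I3 add r4: issue@4 deps=(None,None) exec_start@4 write@6

Answer: 2 3 4 6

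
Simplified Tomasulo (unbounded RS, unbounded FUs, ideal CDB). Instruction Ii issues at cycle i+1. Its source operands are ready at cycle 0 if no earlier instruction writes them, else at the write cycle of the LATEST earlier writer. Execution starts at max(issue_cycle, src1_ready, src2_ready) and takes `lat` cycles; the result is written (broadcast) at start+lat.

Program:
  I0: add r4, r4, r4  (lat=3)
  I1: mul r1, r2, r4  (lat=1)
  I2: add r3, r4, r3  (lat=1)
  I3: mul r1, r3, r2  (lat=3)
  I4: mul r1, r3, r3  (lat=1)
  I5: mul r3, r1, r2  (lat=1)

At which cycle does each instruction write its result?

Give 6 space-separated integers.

I0 add r4: issue@1 deps=(None,None) exec_start@1 write@4
I1 mul r1: issue@2 deps=(None,0) exec_start@4 write@5
I2 add r3: issue@3 deps=(0,None) exec_start@4 write@5
I3 mul r1: issue@4 deps=(2,None) exec_start@5 write@8
I4 mul r1: issue@5 deps=(2,2) exec_start@5 write@6
I5 mul r3: issue@6 deps=(4,None) exec_start@6 write@7

Answer: 4 5 5 8 6 7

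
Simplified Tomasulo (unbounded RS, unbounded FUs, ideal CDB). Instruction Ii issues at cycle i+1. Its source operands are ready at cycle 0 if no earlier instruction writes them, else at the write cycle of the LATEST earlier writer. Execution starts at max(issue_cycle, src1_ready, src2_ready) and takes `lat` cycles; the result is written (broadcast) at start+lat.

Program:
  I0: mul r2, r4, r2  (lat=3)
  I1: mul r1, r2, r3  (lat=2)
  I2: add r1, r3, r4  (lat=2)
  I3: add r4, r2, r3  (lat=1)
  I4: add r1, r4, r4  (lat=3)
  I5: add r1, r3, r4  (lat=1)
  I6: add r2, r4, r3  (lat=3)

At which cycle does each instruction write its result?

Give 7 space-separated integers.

Answer: 4 6 5 5 8 7 10

Derivation:
I0 mul r2: issue@1 deps=(None,None) exec_start@1 write@4
I1 mul r1: issue@2 deps=(0,None) exec_start@4 write@6
I2 add r1: issue@3 deps=(None,None) exec_start@3 write@5
I3 add r4: issue@4 deps=(0,None) exec_start@4 write@5
I4 add r1: issue@5 deps=(3,3) exec_start@5 write@8
I5 add r1: issue@6 deps=(None,3) exec_start@6 write@7
I6 add r2: issue@7 deps=(3,None) exec_start@7 write@10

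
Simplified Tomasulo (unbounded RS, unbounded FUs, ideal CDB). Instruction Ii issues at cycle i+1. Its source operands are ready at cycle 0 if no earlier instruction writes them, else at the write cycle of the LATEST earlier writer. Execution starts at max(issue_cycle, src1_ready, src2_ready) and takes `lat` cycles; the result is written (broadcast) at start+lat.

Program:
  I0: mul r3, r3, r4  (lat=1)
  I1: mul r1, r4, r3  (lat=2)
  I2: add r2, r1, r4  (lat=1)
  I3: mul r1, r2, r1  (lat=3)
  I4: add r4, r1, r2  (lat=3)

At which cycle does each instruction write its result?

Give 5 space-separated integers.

I0 mul r3: issue@1 deps=(None,None) exec_start@1 write@2
I1 mul r1: issue@2 deps=(None,0) exec_start@2 write@4
I2 add r2: issue@3 deps=(1,None) exec_start@4 write@5
I3 mul r1: issue@4 deps=(2,1) exec_start@5 write@8
I4 add r4: issue@5 deps=(3,2) exec_start@8 write@11

Answer: 2 4 5 8 11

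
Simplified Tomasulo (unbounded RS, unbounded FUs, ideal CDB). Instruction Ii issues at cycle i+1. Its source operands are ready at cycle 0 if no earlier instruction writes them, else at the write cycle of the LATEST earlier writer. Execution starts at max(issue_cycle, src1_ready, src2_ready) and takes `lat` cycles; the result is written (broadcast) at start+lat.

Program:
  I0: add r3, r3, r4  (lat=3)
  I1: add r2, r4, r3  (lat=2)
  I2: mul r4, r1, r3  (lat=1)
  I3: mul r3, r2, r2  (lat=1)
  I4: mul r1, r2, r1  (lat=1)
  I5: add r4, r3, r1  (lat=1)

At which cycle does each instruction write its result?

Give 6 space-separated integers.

Answer: 4 6 5 7 7 8

Derivation:
I0 add r3: issue@1 deps=(None,None) exec_start@1 write@4
I1 add r2: issue@2 deps=(None,0) exec_start@4 write@6
I2 mul r4: issue@3 deps=(None,0) exec_start@4 write@5
I3 mul r3: issue@4 deps=(1,1) exec_start@6 write@7
I4 mul r1: issue@5 deps=(1,None) exec_start@6 write@7
I5 add r4: issue@6 deps=(3,4) exec_start@7 write@8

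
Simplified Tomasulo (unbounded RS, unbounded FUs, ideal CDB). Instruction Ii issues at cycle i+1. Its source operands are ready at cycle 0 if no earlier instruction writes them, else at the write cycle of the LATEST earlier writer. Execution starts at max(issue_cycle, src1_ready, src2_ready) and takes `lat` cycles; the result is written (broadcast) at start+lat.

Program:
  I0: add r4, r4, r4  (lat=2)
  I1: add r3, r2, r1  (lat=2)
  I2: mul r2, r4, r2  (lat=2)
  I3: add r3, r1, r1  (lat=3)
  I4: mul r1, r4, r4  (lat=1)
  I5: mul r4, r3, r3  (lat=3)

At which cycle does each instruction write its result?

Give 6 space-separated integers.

I0 add r4: issue@1 deps=(None,None) exec_start@1 write@3
I1 add r3: issue@2 deps=(None,None) exec_start@2 write@4
I2 mul r2: issue@3 deps=(0,None) exec_start@3 write@5
I3 add r3: issue@4 deps=(None,None) exec_start@4 write@7
I4 mul r1: issue@5 deps=(0,0) exec_start@5 write@6
I5 mul r4: issue@6 deps=(3,3) exec_start@7 write@10

Answer: 3 4 5 7 6 10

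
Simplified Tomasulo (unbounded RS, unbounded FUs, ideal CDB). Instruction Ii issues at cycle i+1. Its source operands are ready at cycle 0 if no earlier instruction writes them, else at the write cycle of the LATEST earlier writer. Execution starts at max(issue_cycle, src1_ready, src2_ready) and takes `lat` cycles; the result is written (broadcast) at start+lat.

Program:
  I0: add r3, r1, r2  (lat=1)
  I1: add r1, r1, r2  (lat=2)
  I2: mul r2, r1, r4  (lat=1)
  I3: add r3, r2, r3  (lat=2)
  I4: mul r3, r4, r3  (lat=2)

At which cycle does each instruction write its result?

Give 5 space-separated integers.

I0 add r3: issue@1 deps=(None,None) exec_start@1 write@2
I1 add r1: issue@2 deps=(None,None) exec_start@2 write@4
I2 mul r2: issue@3 deps=(1,None) exec_start@4 write@5
I3 add r3: issue@4 deps=(2,0) exec_start@5 write@7
I4 mul r3: issue@5 deps=(None,3) exec_start@7 write@9

Answer: 2 4 5 7 9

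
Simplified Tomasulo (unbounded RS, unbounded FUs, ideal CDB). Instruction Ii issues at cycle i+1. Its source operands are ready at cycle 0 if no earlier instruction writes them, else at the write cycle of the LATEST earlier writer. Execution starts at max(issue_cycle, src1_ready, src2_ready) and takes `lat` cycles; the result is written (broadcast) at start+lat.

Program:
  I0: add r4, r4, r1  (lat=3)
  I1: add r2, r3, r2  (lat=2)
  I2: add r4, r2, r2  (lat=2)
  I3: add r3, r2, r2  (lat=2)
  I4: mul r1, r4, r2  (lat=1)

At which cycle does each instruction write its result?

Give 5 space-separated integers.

Answer: 4 4 6 6 7

Derivation:
I0 add r4: issue@1 deps=(None,None) exec_start@1 write@4
I1 add r2: issue@2 deps=(None,None) exec_start@2 write@4
I2 add r4: issue@3 deps=(1,1) exec_start@4 write@6
I3 add r3: issue@4 deps=(1,1) exec_start@4 write@6
I4 mul r1: issue@5 deps=(2,1) exec_start@6 write@7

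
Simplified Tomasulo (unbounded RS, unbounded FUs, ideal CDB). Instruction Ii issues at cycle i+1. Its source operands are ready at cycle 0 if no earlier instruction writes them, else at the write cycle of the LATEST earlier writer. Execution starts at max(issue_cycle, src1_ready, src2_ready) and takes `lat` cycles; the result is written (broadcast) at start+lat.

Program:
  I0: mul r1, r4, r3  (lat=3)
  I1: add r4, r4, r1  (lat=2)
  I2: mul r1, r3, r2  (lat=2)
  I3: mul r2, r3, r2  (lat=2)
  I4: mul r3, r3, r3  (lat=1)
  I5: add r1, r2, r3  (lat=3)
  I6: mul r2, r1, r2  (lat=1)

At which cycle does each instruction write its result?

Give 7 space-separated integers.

Answer: 4 6 5 6 6 9 10

Derivation:
I0 mul r1: issue@1 deps=(None,None) exec_start@1 write@4
I1 add r4: issue@2 deps=(None,0) exec_start@4 write@6
I2 mul r1: issue@3 deps=(None,None) exec_start@3 write@5
I3 mul r2: issue@4 deps=(None,None) exec_start@4 write@6
I4 mul r3: issue@5 deps=(None,None) exec_start@5 write@6
I5 add r1: issue@6 deps=(3,4) exec_start@6 write@9
I6 mul r2: issue@7 deps=(5,3) exec_start@9 write@10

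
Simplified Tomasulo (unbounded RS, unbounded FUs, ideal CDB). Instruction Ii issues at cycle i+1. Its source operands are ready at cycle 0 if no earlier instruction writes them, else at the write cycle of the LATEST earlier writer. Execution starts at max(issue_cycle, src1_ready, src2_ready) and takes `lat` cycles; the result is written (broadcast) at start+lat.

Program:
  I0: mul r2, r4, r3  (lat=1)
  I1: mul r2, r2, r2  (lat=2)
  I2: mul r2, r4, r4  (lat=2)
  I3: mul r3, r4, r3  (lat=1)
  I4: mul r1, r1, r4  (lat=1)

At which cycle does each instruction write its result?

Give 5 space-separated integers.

Answer: 2 4 5 5 6

Derivation:
I0 mul r2: issue@1 deps=(None,None) exec_start@1 write@2
I1 mul r2: issue@2 deps=(0,0) exec_start@2 write@4
I2 mul r2: issue@3 deps=(None,None) exec_start@3 write@5
I3 mul r3: issue@4 deps=(None,None) exec_start@4 write@5
I4 mul r1: issue@5 deps=(None,None) exec_start@5 write@6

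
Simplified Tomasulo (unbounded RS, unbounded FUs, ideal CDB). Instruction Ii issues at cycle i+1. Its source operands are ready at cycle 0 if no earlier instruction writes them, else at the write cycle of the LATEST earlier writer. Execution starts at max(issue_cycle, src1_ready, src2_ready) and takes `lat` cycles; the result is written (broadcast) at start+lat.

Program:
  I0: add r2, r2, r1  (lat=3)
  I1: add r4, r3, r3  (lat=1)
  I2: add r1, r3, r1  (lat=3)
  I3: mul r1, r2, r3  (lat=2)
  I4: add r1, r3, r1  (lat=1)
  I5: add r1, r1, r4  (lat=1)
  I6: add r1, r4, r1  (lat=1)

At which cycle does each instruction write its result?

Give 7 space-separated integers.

I0 add r2: issue@1 deps=(None,None) exec_start@1 write@4
I1 add r4: issue@2 deps=(None,None) exec_start@2 write@3
I2 add r1: issue@3 deps=(None,None) exec_start@3 write@6
I3 mul r1: issue@4 deps=(0,None) exec_start@4 write@6
I4 add r1: issue@5 deps=(None,3) exec_start@6 write@7
I5 add r1: issue@6 deps=(4,1) exec_start@7 write@8
I6 add r1: issue@7 deps=(1,5) exec_start@8 write@9

Answer: 4 3 6 6 7 8 9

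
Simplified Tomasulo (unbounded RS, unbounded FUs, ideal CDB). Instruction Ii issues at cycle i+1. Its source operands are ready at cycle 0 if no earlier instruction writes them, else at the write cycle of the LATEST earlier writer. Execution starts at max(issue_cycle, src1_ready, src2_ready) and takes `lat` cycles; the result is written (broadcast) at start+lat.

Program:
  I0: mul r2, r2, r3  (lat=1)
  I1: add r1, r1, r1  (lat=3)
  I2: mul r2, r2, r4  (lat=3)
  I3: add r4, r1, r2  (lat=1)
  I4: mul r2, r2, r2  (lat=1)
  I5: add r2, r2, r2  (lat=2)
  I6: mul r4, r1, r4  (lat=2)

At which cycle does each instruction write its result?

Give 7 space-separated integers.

Answer: 2 5 6 7 7 9 9

Derivation:
I0 mul r2: issue@1 deps=(None,None) exec_start@1 write@2
I1 add r1: issue@2 deps=(None,None) exec_start@2 write@5
I2 mul r2: issue@3 deps=(0,None) exec_start@3 write@6
I3 add r4: issue@4 deps=(1,2) exec_start@6 write@7
I4 mul r2: issue@5 deps=(2,2) exec_start@6 write@7
I5 add r2: issue@6 deps=(4,4) exec_start@7 write@9
I6 mul r4: issue@7 deps=(1,3) exec_start@7 write@9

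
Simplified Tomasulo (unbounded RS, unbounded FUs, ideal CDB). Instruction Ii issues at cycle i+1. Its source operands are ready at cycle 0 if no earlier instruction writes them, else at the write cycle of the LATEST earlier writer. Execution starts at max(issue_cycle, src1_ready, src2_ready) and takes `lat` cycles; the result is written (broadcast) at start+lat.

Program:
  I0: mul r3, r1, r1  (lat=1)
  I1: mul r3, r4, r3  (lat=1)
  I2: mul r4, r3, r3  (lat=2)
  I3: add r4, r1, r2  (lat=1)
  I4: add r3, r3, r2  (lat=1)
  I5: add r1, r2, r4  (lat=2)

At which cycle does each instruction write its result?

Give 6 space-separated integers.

Answer: 2 3 5 5 6 8

Derivation:
I0 mul r3: issue@1 deps=(None,None) exec_start@1 write@2
I1 mul r3: issue@2 deps=(None,0) exec_start@2 write@3
I2 mul r4: issue@3 deps=(1,1) exec_start@3 write@5
I3 add r4: issue@4 deps=(None,None) exec_start@4 write@5
I4 add r3: issue@5 deps=(1,None) exec_start@5 write@6
I5 add r1: issue@6 deps=(None,3) exec_start@6 write@8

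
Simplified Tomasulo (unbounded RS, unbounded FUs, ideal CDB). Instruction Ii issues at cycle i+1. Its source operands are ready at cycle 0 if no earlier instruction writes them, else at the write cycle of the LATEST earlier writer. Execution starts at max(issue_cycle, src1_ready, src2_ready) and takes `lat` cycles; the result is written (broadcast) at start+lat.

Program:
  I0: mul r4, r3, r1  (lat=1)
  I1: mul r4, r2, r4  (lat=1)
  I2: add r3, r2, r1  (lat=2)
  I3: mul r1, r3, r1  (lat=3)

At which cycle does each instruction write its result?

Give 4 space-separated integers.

Answer: 2 3 5 8

Derivation:
I0 mul r4: issue@1 deps=(None,None) exec_start@1 write@2
I1 mul r4: issue@2 deps=(None,0) exec_start@2 write@3
I2 add r3: issue@3 deps=(None,None) exec_start@3 write@5
I3 mul r1: issue@4 deps=(2,None) exec_start@5 write@8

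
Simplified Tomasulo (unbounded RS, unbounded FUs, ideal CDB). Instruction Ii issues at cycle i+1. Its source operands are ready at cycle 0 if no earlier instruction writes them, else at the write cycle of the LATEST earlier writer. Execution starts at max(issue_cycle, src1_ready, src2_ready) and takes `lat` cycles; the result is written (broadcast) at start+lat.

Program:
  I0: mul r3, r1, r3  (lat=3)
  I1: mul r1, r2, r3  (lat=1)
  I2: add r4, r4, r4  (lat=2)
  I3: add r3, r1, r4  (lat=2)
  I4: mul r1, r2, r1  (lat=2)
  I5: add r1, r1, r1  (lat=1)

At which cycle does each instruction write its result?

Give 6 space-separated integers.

I0 mul r3: issue@1 deps=(None,None) exec_start@1 write@4
I1 mul r1: issue@2 deps=(None,0) exec_start@4 write@5
I2 add r4: issue@3 deps=(None,None) exec_start@3 write@5
I3 add r3: issue@4 deps=(1,2) exec_start@5 write@7
I4 mul r1: issue@5 deps=(None,1) exec_start@5 write@7
I5 add r1: issue@6 deps=(4,4) exec_start@7 write@8

Answer: 4 5 5 7 7 8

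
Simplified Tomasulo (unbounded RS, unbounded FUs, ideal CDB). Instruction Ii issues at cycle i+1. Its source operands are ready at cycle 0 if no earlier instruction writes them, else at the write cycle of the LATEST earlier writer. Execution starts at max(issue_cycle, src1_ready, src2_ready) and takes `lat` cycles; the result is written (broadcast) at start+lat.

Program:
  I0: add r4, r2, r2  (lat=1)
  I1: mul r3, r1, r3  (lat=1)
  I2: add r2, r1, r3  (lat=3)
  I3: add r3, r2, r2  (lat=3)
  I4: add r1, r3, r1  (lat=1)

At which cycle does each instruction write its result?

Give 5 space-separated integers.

I0 add r4: issue@1 deps=(None,None) exec_start@1 write@2
I1 mul r3: issue@2 deps=(None,None) exec_start@2 write@3
I2 add r2: issue@3 deps=(None,1) exec_start@3 write@6
I3 add r3: issue@4 deps=(2,2) exec_start@6 write@9
I4 add r1: issue@5 deps=(3,None) exec_start@9 write@10

Answer: 2 3 6 9 10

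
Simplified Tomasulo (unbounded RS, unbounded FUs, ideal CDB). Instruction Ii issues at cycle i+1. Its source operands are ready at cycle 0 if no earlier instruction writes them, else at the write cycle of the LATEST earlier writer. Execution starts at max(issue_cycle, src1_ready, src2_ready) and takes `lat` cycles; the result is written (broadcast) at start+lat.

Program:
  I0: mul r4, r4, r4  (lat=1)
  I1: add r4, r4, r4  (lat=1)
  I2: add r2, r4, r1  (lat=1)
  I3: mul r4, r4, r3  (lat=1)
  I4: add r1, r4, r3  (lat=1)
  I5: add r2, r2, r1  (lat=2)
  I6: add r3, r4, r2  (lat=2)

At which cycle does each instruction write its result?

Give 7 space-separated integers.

Answer: 2 3 4 5 6 8 10

Derivation:
I0 mul r4: issue@1 deps=(None,None) exec_start@1 write@2
I1 add r4: issue@2 deps=(0,0) exec_start@2 write@3
I2 add r2: issue@3 deps=(1,None) exec_start@3 write@4
I3 mul r4: issue@4 deps=(1,None) exec_start@4 write@5
I4 add r1: issue@5 deps=(3,None) exec_start@5 write@6
I5 add r2: issue@6 deps=(2,4) exec_start@6 write@8
I6 add r3: issue@7 deps=(3,5) exec_start@8 write@10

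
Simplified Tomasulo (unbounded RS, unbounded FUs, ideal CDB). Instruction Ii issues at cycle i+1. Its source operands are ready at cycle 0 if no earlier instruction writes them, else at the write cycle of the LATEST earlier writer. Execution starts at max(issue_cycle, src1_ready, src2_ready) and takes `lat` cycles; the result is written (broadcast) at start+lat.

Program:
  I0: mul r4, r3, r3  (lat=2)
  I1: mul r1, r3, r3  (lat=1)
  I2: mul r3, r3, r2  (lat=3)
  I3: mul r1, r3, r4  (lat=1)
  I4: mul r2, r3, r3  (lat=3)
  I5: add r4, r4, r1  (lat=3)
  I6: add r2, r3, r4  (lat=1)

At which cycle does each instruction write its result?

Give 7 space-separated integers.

Answer: 3 3 6 7 9 10 11

Derivation:
I0 mul r4: issue@1 deps=(None,None) exec_start@1 write@3
I1 mul r1: issue@2 deps=(None,None) exec_start@2 write@3
I2 mul r3: issue@3 deps=(None,None) exec_start@3 write@6
I3 mul r1: issue@4 deps=(2,0) exec_start@6 write@7
I4 mul r2: issue@5 deps=(2,2) exec_start@6 write@9
I5 add r4: issue@6 deps=(0,3) exec_start@7 write@10
I6 add r2: issue@7 deps=(2,5) exec_start@10 write@11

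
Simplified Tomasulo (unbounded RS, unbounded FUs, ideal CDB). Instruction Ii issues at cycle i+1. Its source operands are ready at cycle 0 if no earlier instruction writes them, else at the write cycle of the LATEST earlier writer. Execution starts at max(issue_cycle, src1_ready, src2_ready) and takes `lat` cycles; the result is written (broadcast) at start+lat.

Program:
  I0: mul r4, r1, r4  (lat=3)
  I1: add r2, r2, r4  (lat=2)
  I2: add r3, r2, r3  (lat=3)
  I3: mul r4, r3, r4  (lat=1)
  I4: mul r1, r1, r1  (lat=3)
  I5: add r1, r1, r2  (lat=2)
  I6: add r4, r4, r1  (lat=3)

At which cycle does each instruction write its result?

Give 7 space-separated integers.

I0 mul r4: issue@1 deps=(None,None) exec_start@1 write@4
I1 add r2: issue@2 deps=(None,0) exec_start@4 write@6
I2 add r3: issue@3 deps=(1,None) exec_start@6 write@9
I3 mul r4: issue@4 deps=(2,0) exec_start@9 write@10
I4 mul r1: issue@5 deps=(None,None) exec_start@5 write@8
I5 add r1: issue@6 deps=(4,1) exec_start@8 write@10
I6 add r4: issue@7 deps=(3,5) exec_start@10 write@13

Answer: 4 6 9 10 8 10 13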